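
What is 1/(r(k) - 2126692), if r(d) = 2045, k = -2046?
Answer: -1/2124647 ≈ -4.7067e-7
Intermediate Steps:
1/(r(k) - 2126692) = 1/(2045 - 2126692) = 1/(-2124647) = -1/2124647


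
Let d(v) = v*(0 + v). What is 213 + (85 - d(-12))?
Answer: 154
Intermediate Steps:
d(v) = v² (d(v) = v*v = v²)
213 + (85 - d(-12)) = 213 + (85 - 1*(-12)²) = 213 + (85 - 1*144) = 213 + (85 - 144) = 213 - 59 = 154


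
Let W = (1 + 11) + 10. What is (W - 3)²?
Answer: 361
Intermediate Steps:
W = 22 (W = 12 + 10 = 22)
(W - 3)² = (22 - 3)² = 19² = 361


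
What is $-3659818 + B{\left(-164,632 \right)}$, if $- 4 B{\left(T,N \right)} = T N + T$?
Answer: $-3633865$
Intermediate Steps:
$B{\left(T,N \right)} = - \frac{T}{4} - \frac{N T}{4}$ ($B{\left(T,N \right)} = - \frac{T N + T}{4} = - \frac{N T + T}{4} = - \frac{T + N T}{4} = - \frac{T}{4} - \frac{N T}{4}$)
$-3659818 + B{\left(-164,632 \right)} = -3659818 - - 41 \left(1 + 632\right) = -3659818 - \left(-41\right) 633 = -3659818 + 25953 = -3633865$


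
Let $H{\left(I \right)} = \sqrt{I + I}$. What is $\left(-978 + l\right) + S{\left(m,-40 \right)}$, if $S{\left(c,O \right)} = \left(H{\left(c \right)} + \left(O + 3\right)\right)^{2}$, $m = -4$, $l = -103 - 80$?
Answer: $200 - 148 i \sqrt{2} \approx 200.0 - 209.3 i$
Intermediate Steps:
$H{\left(I \right)} = \sqrt{2} \sqrt{I}$ ($H{\left(I \right)} = \sqrt{2 I} = \sqrt{2} \sqrt{I}$)
$l = -183$
$S{\left(c,O \right)} = \left(3 + O + \sqrt{2} \sqrt{c}\right)^{2}$ ($S{\left(c,O \right)} = \left(\sqrt{2} \sqrt{c} + \left(O + 3\right)\right)^{2} = \left(\sqrt{2} \sqrt{c} + \left(3 + O\right)\right)^{2} = \left(3 + O + \sqrt{2} \sqrt{c}\right)^{2}$)
$\left(-978 + l\right) + S{\left(m,-40 \right)} = \left(-978 - 183\right) + \left(3 - 40 + \sqrt{2} \sqrt{-4}\right)^{2} = -1161 + \left(3 - 40 + \sqrt{2} \cdot 2 i\right)^{2} = -1161 + \left(3 - 40 + 2 i \sqrt{2}\right)^{2} = -1161 + \left(-37 + 2 i \sqrt{2}\right)^{2}$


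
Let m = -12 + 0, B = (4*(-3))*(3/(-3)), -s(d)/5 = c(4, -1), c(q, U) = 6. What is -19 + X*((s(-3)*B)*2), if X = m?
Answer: 8621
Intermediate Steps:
s(d) = -30 (s(d) = -5*6 = -30)
B = 12 (B = -36*(-1)/3 = -12*(-1) = 12)
m = -12
X = -12
-19 + X*((s(-3)*B)*2) = -19 - 12*(-30*12)*2 = -19 - (-4320)*2 = -19 - 12*(-720) = -19 + 8640 = 8621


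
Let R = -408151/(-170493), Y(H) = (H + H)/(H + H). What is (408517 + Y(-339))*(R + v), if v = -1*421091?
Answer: -29328593760226816/170493 ≈ -1.7202e+11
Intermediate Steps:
v = -421091
Y(H) = 1 (Y(H) = (2*H)/((2*H)) = (2*H)*(1/(2*H)) = 1)
R = 408151/170493 (R = -408151*(-1/170493) = 408151/170493 ≈ 2.3939)
(408517 + Y(-339))*(R + v) = (408517 + 1)*(408151/170493 - 421091) = 408518*(-71792659712/170493) = -29328593760226816/170493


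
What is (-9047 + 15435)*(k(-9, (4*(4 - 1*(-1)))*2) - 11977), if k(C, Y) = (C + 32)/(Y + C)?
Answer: -2371634432/31 ≈ -7.6504e+7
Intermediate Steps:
k(C, Y) = (32 + C)/(C + Y)
(-9047 + 15435)*(k(-9, (4*(4 - 1*(-1)))*2) - 11977) = (-9047 + 15435)*((32 - 9)/(-9 + (4*(4 - 1*(-1)))*2) - 11977) = 6388*(23/(-9 + (4*(4 + 1))*2) - 11977) = 6388*(23/(-9 + (4*5)*2) - 11977) = 6388*(23/(-9 + 20*2) - 11977) = 6388*(23/(-9 + 40) - 11977) = 6388*(23/31 - 11977) = 6388*(-371264/31) = -2371634432/31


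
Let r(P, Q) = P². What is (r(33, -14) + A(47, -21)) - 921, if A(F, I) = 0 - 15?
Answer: 153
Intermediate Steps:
A(F, I) = -15
(r(33, -14) + A(47, -21)) - 921 = (33² - 15) - 921 = (1089 - 15) - 921 = 1074 - 921 = 153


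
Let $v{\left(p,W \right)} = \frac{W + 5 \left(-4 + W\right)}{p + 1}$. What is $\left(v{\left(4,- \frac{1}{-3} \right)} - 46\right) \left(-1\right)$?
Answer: $\frac{248}{5} \approx 49.6$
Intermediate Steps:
$v{\left(p,W \right)} = \frac{-20 + 6 W}{1 + p}$ ($v{\left(p,W \right)} = \frac{W + \left(-20 + 5 W\right)}{1 + p} = \frac{-20 + 6 W}{1 + p}$)
$\left(v{\left(4,- \frac{1}{-3} \right)} - 46\right) \left(-1\right) = \left(\frac{2 \left(-10 + 3 \left(- \frac{1}{-3}\right)\right)}{1 + 4} - 46\right) \left(-1\right) = \left(\frac{2 \left(-10 + 3 \left(\left(-1\right) \left(- \frac{1}{3}\right)\right)\right)}{5} - 46\right) \left(-1\right) = \left(2 \cdot \frac{1}{5} \left(-10 + 3 \cdot \frac{1}{3}\right) - 46\right) \left(-1\right) = \left(2 \cdot \frac{1}{5} \left(-10 + 1\right) - 46\right) \left(-1\right) = \left(2 \cdot \frac{1}{5} \left(-9\right) - 46\right) \left(-1\right) = \left(- \frac{18}{5} - 46\right) \left(-1\right) = \left(- \frac{248}{5}\right) \left(-1\right) = \frac{248}{5}$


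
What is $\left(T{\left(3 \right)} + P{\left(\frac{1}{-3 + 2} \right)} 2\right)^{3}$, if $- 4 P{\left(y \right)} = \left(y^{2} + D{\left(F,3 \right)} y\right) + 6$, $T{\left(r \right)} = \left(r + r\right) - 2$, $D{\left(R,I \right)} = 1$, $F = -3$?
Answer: $1$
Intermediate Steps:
$T{\left(r \right)} = -2 + 2 r$ ($T{\left(r \right)} = 2 r - 2 = -2 + 2 r$)
$P{\left(y \right)} = - \frac{3}{2} - \frac{y}{4} - \frac{y^{2}}{4}$ ($P{\left(y \right)} = - \frac{\left(y^{2} + 1 y\right) + 6}{4} = - \frac{\left(y^{2} + y\right) + 6}{4} = - \frac{\left(y + y^{2}\right) + 6}{4} = - \frac{6 + y + y^{2}}{4} = - \frac{3}{2} - \frac{y}{4} - \frac{y^{2}}{4}$)
$\left(T{\left(3 \right)} + P{\left(\frac{1}{-3 + 2} \right)} 2\right)^{3} = \left(\left(-2 + 2 \cdot 3\right) + \left(- \frac{3}{2} - \frac{1}{4 \left(-3 + 2\right)} - \frac{\left(\frac{1}{-3 + 2}\right)^{2}}{4}\right) 2\right)^{3} = \left(\left(-2 + 6\right) + \left(- \frac{3}{2} - \frac{1}{4 \left(-1\right)} - \frac{\left(\frac{1}{-1}\right)^{2}}{4}\right) 2\right)^{3} = \left(4 + \left(- \frac{3}{2} - - \frac{1}{4} - \frac{\left(-1\right)^{2}}{4}\right) 2\right)^{3} = \left(4 + \left(- \frac{3}{2} + \frac{1}{4} - \frac{1}{4}\right) 2\right)^{3} = \left(4 - 3\right)^{3} = 1^{3} = 1$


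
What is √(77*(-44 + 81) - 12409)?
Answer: 2*I*√2390 ≈ 97.775*I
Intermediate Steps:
√(77*(-44 + 81) - 12409) = √(77*37 - 12409) = √(2849 - 12409) = √(-9560) = 2*I*√2390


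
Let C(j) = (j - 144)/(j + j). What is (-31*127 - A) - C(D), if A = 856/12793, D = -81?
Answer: -906923971/230274 ≈ -3938.5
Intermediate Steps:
C(j) = (-144 + j)/(2*j) (C(j) = (-144 + j)/((2*j)) = (-144 + j)*(1/(2*j)) = (-144 + j)/(2*j))
A = 856/12793 (A = 856*(1/12793) = 856/12793 ≈ 0.066912)
(-31*127 - A) - C(D) = (-31*127 - 1*856/12793) - (-144 - 81)/(2*(-81)) = (-3937 - 856/12793) - (-1)*(-225)/(2*81) = -50366897/12793 - 1*25/18 = -50366897/12793 - 25/18 = -906923971/230274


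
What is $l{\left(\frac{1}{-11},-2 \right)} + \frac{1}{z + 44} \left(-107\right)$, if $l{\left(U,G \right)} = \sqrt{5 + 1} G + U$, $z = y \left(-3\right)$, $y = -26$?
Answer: $- \frac{1299}{1342} - 2 \sqrt{6} \approx -5.8669$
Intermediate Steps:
$z = 78$ ($z = \left(-26\right) \left(-3\right) = 78$)
$l{\left(U,G \right)} = U + G \sqrt{6}$ ($l{\left(U,G \right)} = \sqrt{6} G + U = G \sqrt{6} + U = U + G \sqrt{6}$)
$l{\left(\frac{1}{-11},-2 \right)} + \frac{1}{z + 44} \left(-107\right) = \left(\frac{1}{-11} - 2 \sqrt{6}\right) + \frac{1}{78 + 44} \left(-107\right) = \left(- \frac{1}{11} - 2 \sqrt{6}\right) + \frac{1}{122} \left(-107\right) = \left(- \frac{1}{11} - 2 \sqrt{6}\right) - \frac{107}{122} = - \frac{1299}{1342} - 2 \sqrt{6}$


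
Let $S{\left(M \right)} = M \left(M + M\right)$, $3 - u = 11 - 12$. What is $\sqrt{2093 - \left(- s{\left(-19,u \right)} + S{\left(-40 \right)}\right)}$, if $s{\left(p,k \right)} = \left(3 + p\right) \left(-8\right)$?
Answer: $i \sqrt{979} \approx 31.289 i$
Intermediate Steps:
$u = 4$ ($u = 3 - \left(11 - 12\right) = 3 - -1 = 3 + 1 = 4$)
$s{\left(p,k \right)} = -24 - 8 p$
$S{\left(M \right)} = 2 M^{2}$ ($S{\left(M \right)} = M 2 M = 2 M^{2}$)
$\sqrt{2093 - \left(- s{\left(-19,u \right)} + S{\left(-40 \right)}\right)} = \sqrt{2093 - \left(-128 + 2 \left(-40\right)^{2}\right)} = \sqrt{2093 + \left(\left(-24 + 152\right) - 2 \cdot 1600\right)} = \sqrt{2093 + \left(128 - 3200\right)} = \sqrt{2093 - 3072} = \sqrt{-979} = i \sqrt{979}$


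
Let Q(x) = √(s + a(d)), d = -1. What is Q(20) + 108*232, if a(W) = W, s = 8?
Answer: 25056 + √7 ≈ 25059.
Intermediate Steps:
Q(x) = √7 (Q(x) = √(8 - 1) = √7)
Q(20) + 108*232 = √7 + 108*232 = √7 + 25056 = 25056 + √7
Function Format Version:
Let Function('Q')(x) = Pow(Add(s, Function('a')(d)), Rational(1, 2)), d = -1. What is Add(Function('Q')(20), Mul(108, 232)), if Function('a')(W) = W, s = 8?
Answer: Add(25056, Pow(7, Rational(1, 2))) ≈ 25059.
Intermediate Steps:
Function('Q')(x) = Pow(7, Rational(1, 2)) (Function('Q')(x) = Pow(Add(8, -1), Rational(1, 2)) = Pow(7, Rational(1, 2)))
Add(Function('Q')(20), Mul(108, 232)) = Add(Pow(7, Rational(1, 2)), Mul(108, 232)) = Add(Pow(7, Rational(1, 2)), 25056) = Add(25056, Pow(7, Rational(1, 2)))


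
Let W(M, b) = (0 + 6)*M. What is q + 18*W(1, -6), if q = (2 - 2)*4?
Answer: 108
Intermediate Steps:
q = 0 (q = 0*4 = 0)
W(M, b) = 6*M
q + 18*W(1, -6) = 0 + 18*(6*1) = 0 + 18*6 = 0 + 108 = 108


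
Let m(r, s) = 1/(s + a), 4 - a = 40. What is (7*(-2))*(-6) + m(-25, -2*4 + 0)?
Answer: 3695/44 ≈ 83.977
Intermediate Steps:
a = -36 (a = 4 - 1*40 = 4 - 40 = -36)
m(r, s) = 1/(-36 + s) (m(r, s) = 1/(s - 36) = 1/(-36 + s))
(7*(-2))*(-6) + m(-25, -2*4 + 0) = (7*(-2))*(-6) + 1/(-36 + (-2*4 + 0)) = -14*(-6) + 1/(-36 + (-8 + 0)) = 84 + 1/(-36 - 8) = 84 + 1/(-44) = 84 - 1/44 = 3695/44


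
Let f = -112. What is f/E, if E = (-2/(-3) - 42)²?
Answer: -63/961 ≈ -0.065557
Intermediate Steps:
E = 15376/9 (E = (-2*(-⅓) - 42)² = (⅔ - 42)² = (-124/3)² = 15376/9 ≈ 1708.4)
f/E = -112/15376/9 = -112*9/15376 = -63/961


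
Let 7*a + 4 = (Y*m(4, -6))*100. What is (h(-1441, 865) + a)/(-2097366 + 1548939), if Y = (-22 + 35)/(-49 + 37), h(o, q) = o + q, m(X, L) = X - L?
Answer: 2194/1645281 ≈ 0.0013335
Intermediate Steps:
Y = -13/12 (Y = 13/(-12) = 13*(-1/12) = -13/12 ≈ -1.0833)
a = -466/3 (a = -4/7 + (-13*(4 - 1*(-6))/12*100)/7 = -4/7 + (-13*(4 + 6)/12*100)/7 = -4/7 + (-13/12*10*100)/7 = -4/7 + (-65/6*100)/7 = -4/7 + (⅐)*(-3250/3) = -4/7 - 3250/21 = -466/3 ≈ -155.33)
(h(-1441, 865) + a)/(-2097366 + 1548939) = ((-1441 + 865) - 466/3)/(-2097366 + 1548939) = (-576 - 466/3)/(-548427) = -2194/3*(-1/548427) = 2194/1645281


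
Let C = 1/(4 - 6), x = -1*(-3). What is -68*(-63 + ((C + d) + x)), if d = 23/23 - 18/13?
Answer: 53822/13 ≈ 4140.2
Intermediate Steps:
d = -5/13 (d = 23*(1/23) - 18*1/13 = 1 - 18/13 = -5/13 ≈ -0.38462)
x = 3
C = -½ (C = 1/(-2) = -½ ≈ -0.50000)
-68*(-63 + ((C + d) + x)) = -68*(-63 + ((-½ - 5/13) + 3)) = -68*(-63 + (-23/26 + 3)) = -68*(-63 + 55/26) = -68*(-1583/26) = 53822/13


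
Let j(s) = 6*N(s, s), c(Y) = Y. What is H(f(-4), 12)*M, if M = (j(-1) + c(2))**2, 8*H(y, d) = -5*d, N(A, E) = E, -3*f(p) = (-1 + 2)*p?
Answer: -120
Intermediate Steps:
f(p) = -p/3 (f(p) = -(-1 + 2)*p/3 = -p/3)
H(y, d) = -5*d/8 (H(y, d) = (-5*d)/8 = -5*d/8)
j(s) = 6*s
M = 16 (M = (6*(-1) + 2)**2 = (-6 + 2)**2 = (-4)**2 = 16)
H(f(-4), 12)*M = -5/8*12*16 = -15/2*16 = -120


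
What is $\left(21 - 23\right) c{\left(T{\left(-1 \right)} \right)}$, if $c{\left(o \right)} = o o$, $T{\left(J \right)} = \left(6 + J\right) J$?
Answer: $-50$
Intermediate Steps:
$T{\left(J \right)} = J \left(6 + J\right)$
$c{\left(o \right)} = o^{2}$
$\left(21 - 23\right) c{\left(T{\left(-1 \right)} \right)} = \left(21 - 23\right) \left(- (6 - 1)\right)^{2} = - 2 \left(\left(-1\right) 5\right)^{2} = - 2 \left(-5\right)^{2} = \left(-2\right) 25 = -50$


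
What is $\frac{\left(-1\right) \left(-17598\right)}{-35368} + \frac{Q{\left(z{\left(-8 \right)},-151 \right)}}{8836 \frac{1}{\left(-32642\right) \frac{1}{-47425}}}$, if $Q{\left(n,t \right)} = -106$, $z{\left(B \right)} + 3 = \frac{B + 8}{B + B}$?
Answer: $- \frac{937096188067}{1852608113300} \approx -0.50583$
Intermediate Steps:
$z{\left(B \right)} = -3 + \frac{8 + B}{2 B}$ ($z{\left(B \right)} = -3 + \frac{B + 8}{B + B} = -3 + \frac{8 + B}{2 B}$)
$\frac{\left(-1\right) \left(-17598\right)}{-35368} + \frac{Q{\left(z{\left(-8 \right)},-151 \right)}}{8836 \frac{1}{\left(-32642\right) \frac{1}{-47425}}} = \frac{\left(-1\right) \left(-17598\right)}{-35368} - \frac{106}{8836 \frac{1}{\left(-32642\right) \frac{1}{-47425}}} = 17598 \left(- \frac{1}{35368}\right) - \frac{106}{8836 \frac{1}{\left(-32642\right) \left(- \frac{1}{47425}\right)}} = - \frac{8799}{17684} - \frac{106}{8836 \frac{1}{\frac{32642}{47425}}} = - \frac{8799}{17684} - \frac{106}{8836 \cdot \frac{47425}{32642}} = - \frac{8799}{17684} - \frac{106}{\frac{209523650}{16321}} = - \frac{8799}{17684} - \frac{865013}{104761825} = - \frac{937096188067}{1852608113300}$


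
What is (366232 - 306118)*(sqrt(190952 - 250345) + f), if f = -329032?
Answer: -19779429648 + 60114*I*sqrt(59393) ≈ -1.9779e+10 + 1.465e+7*I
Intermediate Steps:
(366232 - 306118)*(sqrt(190952 - 250345) + f) = (366232 - 306118)*(sqrt(190952 - 250345) - 329032) = 60114*(sqrt(-59393) - 329032) = 60114*(I*sqrt(59393) - 329032) = 60114*(-329032 + I*sqrt(59393)) = -19779429648 + 60114*I*sqrt(59393)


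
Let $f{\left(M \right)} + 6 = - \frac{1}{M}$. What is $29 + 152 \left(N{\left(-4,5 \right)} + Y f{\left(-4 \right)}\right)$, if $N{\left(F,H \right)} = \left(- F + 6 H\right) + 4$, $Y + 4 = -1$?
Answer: $10175$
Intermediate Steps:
$Y = -5$ ($Y = -4 - 1 = -5$)
$N{\left(F,H \right)} = 4 - F + 6 H$
$f{\left(M \right)} = -6 - \frac{1}{M}$
$29 + 152 \left(N{\left(-4,5 \right)} + Y f{\left(-4 \right)}\right) = 29 + 152 \left(\left(4 - -4 + 6 \cdot 5\right) - 5 \left(-6 - \frac{1}{-4}\right)\right) = 29 + 152 \left(\left(4 + 4 + 30\right) - 5 \left(-6 - - \frac{1}{4}\right)\right) = 29 + 152 \left(38 - 5 \left(-6 + \frac{1}{4}\right)\right) = 29 + 152 \left(38 - - \frac{115}{4}\right) = 29 + 152 \left(38 + \frac{115}{4}\right) = 29 + 152 \cdot \frac{267}{4} = 29 + 10146 = 10175$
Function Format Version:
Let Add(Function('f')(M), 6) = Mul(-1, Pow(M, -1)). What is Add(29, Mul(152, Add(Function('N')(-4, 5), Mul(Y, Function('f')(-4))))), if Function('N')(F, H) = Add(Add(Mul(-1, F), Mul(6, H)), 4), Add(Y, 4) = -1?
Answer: 10175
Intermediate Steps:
Y = -5 (Y = Add(-4, -1) = -5)
Function('N')(F, H) = Add(4, Mul(-1, F), Mul(6, H))
Function('f')(M) = Add(-6, Mul(-1, Pow(M, -1)))
Add(29, Mul(152, Add(Function('N')(-4, 5), Mul(Y, Function('f')(-4))))) = Add(29, Mul(152, Add(Add(4, Mul(-1, -4), Mul(6, 5)), Mul(-5, Add(-6, Mul(-1, Pow(-4, -1))))))) = Add(29, Mul(152, Add(Add(4, 4, 30), Mul(-5, Add(-6, Mul(-1, Rational(-1, 4))))))) = Add(29, Mul(152, Add(38, Mul(-5, Add(-6, Rational(1, 4)))))) = Add(29, Mul(152, Add(38, Mul(-5, Rational(-23, 4))))) = Add(29, Mul(152, Add(38, Rational(115, 4)))) = Add(29, Mul(152, Rational(267, 4))) = Add(29, 10146) = 10175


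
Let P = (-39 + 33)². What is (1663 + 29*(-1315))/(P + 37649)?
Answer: -36472/37685 ≈ -0.96781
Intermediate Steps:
P = 36 (P = (-6)² = 36)
(1663 + 29*(-1315))/(P + 37649) = (1663 + 29*(-1315))/(36 + 37649) = (1663 - 38135)/37685 = -36472*1/37685 = -36472/37685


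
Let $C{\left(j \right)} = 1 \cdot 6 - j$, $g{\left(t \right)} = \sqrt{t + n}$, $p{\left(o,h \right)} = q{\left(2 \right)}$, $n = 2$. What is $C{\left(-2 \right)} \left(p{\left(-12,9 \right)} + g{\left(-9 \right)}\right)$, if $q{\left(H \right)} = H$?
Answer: $16 + 8 i \sqrt{7} \approx 16.0 + 21.166 i$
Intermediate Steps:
$p{\left(o,h \right)} = 2$
$g{\left(t \right)} = \sqrt{2 + t}$ ($g{\left(t \right)} = \sqrt{t + 2} = \sqrt{2 + t}$)
$C{\left(j \right)} = 6 - j$
$C{\left(-2 \right)} \left(p{\left(-12,9 \right)} + g{\left(-9 \right)}\right) = \left(6 - -2\right) \left(2 + \sqrt{2 - 9}\right) = \left(6 + 2\right) \left(2 + \sqrt{-7}\right) = 8 \left(2 + i \sqrt{7}\right) = 16 + 8 i \sqrt{7}$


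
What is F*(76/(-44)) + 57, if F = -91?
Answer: 2356/11 ≈ 214.18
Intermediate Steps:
F*(76/(-44)) + 57 = -6916/(-44) + 57 = -6916*(-1)/44 + 57 = -91*(-19/11) + 57 = 1729/11 + 57 = 2356/11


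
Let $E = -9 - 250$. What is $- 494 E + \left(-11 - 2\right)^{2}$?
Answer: $128115$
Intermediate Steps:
$E = -259$
$- 494 E + \left(-11 - 2\right)^{2} = \left(-494\right) \left(-259\right) + \left(-11 - 2\right)^{2} = 127946 + \left(-13\right)^{2} = 127946 + 169 = 128115$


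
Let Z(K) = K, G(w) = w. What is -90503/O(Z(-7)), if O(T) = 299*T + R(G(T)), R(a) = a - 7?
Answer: 1847/43 ≈ 42.953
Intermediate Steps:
R(a) = -7 + a
O(T) = -7 + 300*T (O(T) = 299*T + (-7 + T) = -7 + 300*T)
-90503/O(Z(-7)) = -90503/(-7 + 300*(-7)) = -90503/(-7 - 2100) = -90503/(-2107) = -90503*(-1/2107) = 1847/43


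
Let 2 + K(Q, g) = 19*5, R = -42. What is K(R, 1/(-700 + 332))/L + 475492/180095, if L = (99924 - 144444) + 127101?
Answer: 13094451229/4957475065 ≈ 2.6414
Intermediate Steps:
K(Q, g) = 93 (K(Q, g) = -2 + 19*5 = -2 + 95 = 93)
L = 82581 (L = -44520 + 127101 = 82581)
K(R, 1/(-700 + 332))/L + 475492/180095 = 93/82581 + 475492/180095 = 93*(1/82581) + 475492*(1/180095) = 31/27527 + 475492/180095 = 13094451229/4957475065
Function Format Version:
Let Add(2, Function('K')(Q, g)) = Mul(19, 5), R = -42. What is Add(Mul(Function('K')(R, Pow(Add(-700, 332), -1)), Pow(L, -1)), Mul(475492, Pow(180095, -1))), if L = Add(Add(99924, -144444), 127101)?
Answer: Rational(13094451229, 4957475065) ≈ 2.6414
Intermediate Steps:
Function('K')(Q, g) = 93 (Function('K')(Q, g) = Add(-2, Mul(19, 5)) = Add(-2, 95) = 93)
L = 82581 (L = Add(-44520, 127101) = 82581)
Add(Mul(Function('K')(R, Pow(Add(-700, 332), -1)), Pow(L, -1)), Mul(475492, Pow(180095, -1))) = Add(Mul(93, Pow(82581, -1)), Mul(475492, Pow(180095, -1))) = Add(Mul(93, Rational(1, 82581)), Mul(475492, Rational(1, 180095))) = Add(Rational(31, 27527), Rational(475492, 180095)) = Rational(13094451229, 4957475065)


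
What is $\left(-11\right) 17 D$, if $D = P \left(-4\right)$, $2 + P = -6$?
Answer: $-5984$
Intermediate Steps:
$P = -8$ ($P = -2 - 6 = -8$)
$D = 32$ ($D = \left(-8\right) \left(-4\right) = 32$)
$\left(-11\right) 17 D = \left(-11\right) 17 \cdot 32 = \left(-187\right) 32 = -5984$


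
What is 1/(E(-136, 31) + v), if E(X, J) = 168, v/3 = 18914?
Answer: 1/56910 ≈ 1.7572e-5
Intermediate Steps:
v = 56742 (v = 3*18914 = 56742)
1/(E(-136, 31) + v) = 1/(168 + 56742) = 1/56910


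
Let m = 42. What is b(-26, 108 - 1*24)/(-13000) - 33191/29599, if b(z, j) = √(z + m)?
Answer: -107900349/96196750 ≈ -1.1217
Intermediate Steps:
b(z, j) = √(42 + z) (b(z, j) = √(z + 42) = √(42 + z))
b(-26, 108 - 1*24)/(-13000) - 33191/29599 = √(42 - 26)/(-13000) - 33191/29599 = √16*(-1/13000) - 33191*1/29599 = 4*(-1/13000) - 33191/29599 = -1/3250 - 33191/29599 = -107900349/96196750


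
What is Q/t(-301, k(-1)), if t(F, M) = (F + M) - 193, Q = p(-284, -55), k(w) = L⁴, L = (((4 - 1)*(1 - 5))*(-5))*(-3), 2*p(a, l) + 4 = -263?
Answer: -267/2099519012 ≈ -1.2717e-7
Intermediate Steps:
p(a, l) = -267/2 (p(a, l) = -2 + (½)*(-263) = -2 - 263/2 = -267/2)
L = -180 (L = ((3*(-4))*(-5))*(-3) = -12*(-5)*(-3) = 60*(-3) = -180)
k(w) = 1049760000 (k(w) = (-180)⁴ = 1049760000)
Q = -267/2 ≈ -133.50
t(F, M) = -193 + F + M
Q/t(-301, k(-1)) = -267/(2*(-193 - 301 + 1049760000)) = -267/2/1049759506 = -267/2*1/1049759506 = -267/2099519012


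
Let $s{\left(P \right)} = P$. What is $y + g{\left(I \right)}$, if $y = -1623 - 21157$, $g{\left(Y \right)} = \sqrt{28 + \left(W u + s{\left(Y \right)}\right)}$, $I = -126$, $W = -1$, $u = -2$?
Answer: $-22780 + 4 i \sqrt{6} \approx -22780.0 + 9.798 i$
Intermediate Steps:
$g{\left(Y \right)} = \sqrt{30 + Y}$ ($g{\left(Y \right)} = \sqrt{28 + \left(\left(-1\right) \left(-2\right) + Y\right)} = \sqrt{28 + \left(2 + Y\right)} = \sqrt{30 + Y}$)
$y = -22780$
$y + g{\left(I \right)} = -22780 + \sqrt{30 - 126} = -22780 + \sqrt{-96} = -22780 + 4 i \sqrt{6}$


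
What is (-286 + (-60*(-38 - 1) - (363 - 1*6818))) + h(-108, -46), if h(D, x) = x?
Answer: 8463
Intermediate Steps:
(-286 + (-60*(-38 - 1) - (363 - 1*6818))) + h(-108, -46) = (-286 + (-60*(-38 - 1) - (363 - 1*6818))) - 46 = (-286 + (-60*(-39) - (363 - 6818))) - 46 = (-286 + (2340 - 1*(-6455))) - 46 = (-286 + (2340 + 6455)) - 46 = (-286 + 8795) - 46 = 8509 - 46 = 8463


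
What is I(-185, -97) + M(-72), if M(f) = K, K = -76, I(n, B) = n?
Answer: -261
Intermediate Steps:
M(f) = -76
I(-185, -97) + M(-72) = -185 - 76 = -261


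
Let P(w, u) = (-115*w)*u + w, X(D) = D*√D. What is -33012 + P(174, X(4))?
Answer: -192918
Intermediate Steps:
X(D) = D^(3/2)
P(w, u) = w - 115*u*w (P(w, u) = -115*u*w + w = w - 115*u*w)
-33012 + P(174, X(4)) = -33012 + 174*(1 - 115*4^(3/2)) = -33012 + 174*(1 - 115*8) = -33012 + 174*(1 - 920) = -33012 + 174*(-919) = -33012 - 159906 = -192918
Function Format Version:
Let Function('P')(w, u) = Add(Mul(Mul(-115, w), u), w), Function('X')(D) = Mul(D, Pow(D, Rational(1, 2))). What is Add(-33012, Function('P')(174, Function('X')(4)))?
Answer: -192918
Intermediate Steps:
Function('X')(D) = Pow(D, Rational(3, 2))
Function('P')(w, u) = Add(w, Mul(-115, u, w)) (Function('P')(w, u) = Add(Mul(-115, u, w), w) = Add(w, Mul(-115, u, w)))
Add(-33012, Function('P')(174, Function('X')(4))) = Add(-33012, Mul(174, Add(1, Mul(-115, Pow(4, Rational(3, 2)))))) = Add(-33012, Mul(174, Add(1, Mul(-115, 8)))) = Add(-33012, Mul(174, Add(1, -920))) = Add(-33012, Mul(174, -919)) = Add(-33012, -159906) = -192918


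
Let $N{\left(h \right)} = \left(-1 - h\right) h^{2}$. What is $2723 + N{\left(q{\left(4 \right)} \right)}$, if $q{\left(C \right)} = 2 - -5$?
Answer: $2331$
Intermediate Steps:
$q{\left(C \right)} = 7$ ($q{\left(C \right)} = 2 + 5 = 7$)
$N{\left(h \right)} = h^{2} \left(-1 - h\right)$
$2723 + N{\left(q{\left(4 \right)} \right)} = 2723 + 7^{2} \left(-1 - 7\right) = 2723 + 49 \left(-1 - 7\right) = 2723 + 49 \left(-8\right) = 2723 - 392 = 2331$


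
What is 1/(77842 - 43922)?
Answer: 1/33920 ≈ 2.9481e-5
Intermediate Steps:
1/(77842 - 43922) = 1/33920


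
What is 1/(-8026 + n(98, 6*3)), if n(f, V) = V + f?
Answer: -1/7910 ≈ -0.00012642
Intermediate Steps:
1/(-8026 + n(98, 6*3)) = 1/(-8026 + (6*3 + 98)) = 1/(-8026 + (18 + 98)) = 1/(-8026 + 116) = 1/(-7910) = -1/7910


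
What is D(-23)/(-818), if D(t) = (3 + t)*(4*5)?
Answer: 200/409 ≈ 0.48900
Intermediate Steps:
D(t) = 60 + 20*t (D(t) = (3 + t)*20 = 60 + 20*t)
D(-23)/(-818) = (60 + 20*(-23))/(-818) = (60 - 460)*(-1/818) = -400*(-1/818) = 200/409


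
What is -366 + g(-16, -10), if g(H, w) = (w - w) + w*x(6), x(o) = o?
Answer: -426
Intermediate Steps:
g(H, w) = 6*w (g(H, w) = (w - w) + w*6 = 0 + 6*w = 6*w)
-366 + g(-16, -10) = -366 + 6*(-10) = -366 - 60 = -426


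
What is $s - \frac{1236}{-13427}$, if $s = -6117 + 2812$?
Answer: $- \frac{44374999}{13427} \approx -3304.9$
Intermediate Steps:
$s = -3305$
$s - \frac{1236}{-13427} = -3305 - \frac{1236}{-13427} = -3305 - 1236 \left(- \frac{1}{13427}\right) = -3305 - - \frac{1236}{13427} = -3305 + \frac{1236}{13427} = - \frac{44374999}{13427}$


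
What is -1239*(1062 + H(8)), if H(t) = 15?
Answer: -1334403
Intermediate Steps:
-1239*(1062 + H(8)) = -1239*(1062 + 15) = -1239*1077 = -1334403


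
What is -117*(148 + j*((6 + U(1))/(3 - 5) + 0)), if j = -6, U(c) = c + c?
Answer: -20124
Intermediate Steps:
U(c) = 2*c
-117*(148 + j*((6 + U(1))/(3 - 5) + 0)) = -117*(148 - 6*((6 + 2*1)/(3 - 5) + 0)) = -117*(148 - 6*((6 + 2)/(-2) + 0)) = -117*(148 - 6*(8*(-1/2) + 0)) = -117*(148 - 6*(-4 + 0)) = -117*(148 - 6*(-4)) = -117*(148 + 24) = -117*172 = -20124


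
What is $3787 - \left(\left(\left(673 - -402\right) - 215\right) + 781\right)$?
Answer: $2146$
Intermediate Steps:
$3787 - \left(\left(\left(673 - -402\right) - 215\right) + 781\right) = 3787 - \left(\left(\left(673 + 402\right) - 215\right) + 781\right) = 3787 - \left(\left(1075 - 215\right) + 781\right) = 3787 - \left(860 + 781\right) = 3787 - 1641 = 2146$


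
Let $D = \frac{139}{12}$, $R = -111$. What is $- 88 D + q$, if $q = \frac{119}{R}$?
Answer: $- \frac{37755}{37} \approx -1020.4$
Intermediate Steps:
$q = - \frac{119}{111}$ ($q = \frac{119}{-111} = 119 \left(- \frac{1}{111}\right) = - \frac{119}{111} \approx -1.0721$)
$D = \frac{139}{12}$ ($D = 139 \cdot \frac{1}{12} = \frac{139}{12} \approx 11.583$)
$- 88 D + q = \left(-88\right) \frac{139}{12} - \frac{119}{111} = - \frac{3058}{3} - \frac{119}{111} = - \frac{37755}{37}$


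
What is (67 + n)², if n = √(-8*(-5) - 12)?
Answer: 4517 + 268*√7 ≈ 5226.1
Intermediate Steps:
n = 2*√7 (n = √(40 - 12) = √28 = 2*√7 ≈ 5.2915)
(67 + n)² = (67 + 2*√7)²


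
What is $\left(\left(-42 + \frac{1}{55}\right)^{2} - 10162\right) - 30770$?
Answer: $- \frac{118487819}{3025} \approx -39170.0$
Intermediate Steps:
$\left(\left(-42 + \frac{1}{55}\right)^{2} - 10162\right) - 30770 = \left(\left(- \frac{2309}{55}\right)^{2} - 10162\right) - 30770 = \left(\frac{5331481}{3025} - 10162\right) - 30770 = - \frac{25408569}{3025} - 30770 = - \frac{118487819}{3025}$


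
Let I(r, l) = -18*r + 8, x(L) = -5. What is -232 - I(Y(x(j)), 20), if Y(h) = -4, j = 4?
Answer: -312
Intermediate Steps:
I(r, l) = 8 - 18*r
-232 - I(Y(x(j)), 20) = -232 - (8 - 18*(-4)) = -232 - (8 + 72) = -232 - 1*80 = -232 - 80 = -312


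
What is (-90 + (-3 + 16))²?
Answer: 5929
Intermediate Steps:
(-90 + (-3 + 16))² = (-90 + 13)² = (-77)² = 5929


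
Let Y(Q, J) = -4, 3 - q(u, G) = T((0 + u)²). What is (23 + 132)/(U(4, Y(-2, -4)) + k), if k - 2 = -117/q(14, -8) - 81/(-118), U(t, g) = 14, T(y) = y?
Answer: 3529970/393823 ≈ 8.9633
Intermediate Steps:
q(u, G) = 3 - u² (q(u, G) = 3 - (0 + u)² = 3 - u²)
k = 74987/22774 (k = 2 + (-117/(3 - 1*14²) - 81/(-118)) = 2 + (-117/(3 - 1*196) - 81*(-1/118)) = 2 + (-117/(3 - 196) + 81/118) = 2 + (-117/(-193) + 81/118) = 2 + (-117*(-1/193) + 81/118) = 2 + (117/193 + 81/118) = 2 + 29439/22774 = 74987/22774 ≈ 3.2927)
(23 + 132)/(U(4, Y(-2, -4)) + k) = (23 + 132)/(14 + 74987/22774) = 155/(393823/22774) = 155*(22774/393823) = 3529970/393823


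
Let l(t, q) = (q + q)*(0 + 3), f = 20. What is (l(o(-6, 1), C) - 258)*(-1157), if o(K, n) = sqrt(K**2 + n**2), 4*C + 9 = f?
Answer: 558831/2 ≈ 2.7942e+5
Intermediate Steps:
C = 11/4 (C = -9/4 + (1/4)*20 = -9/4 + 5 = 11/4 ≈ 2.7500)
l(t, q) = 6*q (l(t, q) = (2*q)*3 = 6*q)
(l(o(-6, 1), C) - 258)*(-1157) = (6*(11/4) - 258)*(-1157) = (33/2 - 258)*(-1157) = -483/2*(-1157) = 558831/2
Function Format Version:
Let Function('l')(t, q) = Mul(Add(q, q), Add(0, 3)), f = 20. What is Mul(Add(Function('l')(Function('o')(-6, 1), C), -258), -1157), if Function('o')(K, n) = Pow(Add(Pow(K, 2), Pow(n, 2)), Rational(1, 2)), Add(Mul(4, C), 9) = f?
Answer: Rational(558831, 2) ≈ 2.7942e+5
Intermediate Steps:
C = Rational(11, 4) (C = Add(Rational(-9, 4), Mul(Rational(1, 4), 20)) = Add(Rational(-9, 4), 5) = Rational(11, 4) ≈ 2.7500)
Function('l')(t, q) = Mul(6, q) (Function('l')(t, q) = Mul(Mul(2, q), 3) = Mul(6, q))
Mul(Add(Function('l')(Function('o')(-6, 1), C), -258), -1157) = Mul(Add(Mul(6, Rational(11, 4)), -258), -1157) = Mul(Add(Rational(33, 2), -258), -1157) = Mul(Rational(-483, 2), -1157) = Rational(558831, 2)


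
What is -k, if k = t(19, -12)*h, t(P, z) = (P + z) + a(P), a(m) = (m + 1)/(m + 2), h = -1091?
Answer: 182197/21 ≈ 8676.0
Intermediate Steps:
a(m) = (1 + m)/(2 + m)
t(P, z) = P + z + (1 + P)/(2 + P) (t(P, z) = (P + z) + (1 + P)/(2 + P) = P + z + (1 + P)/(2 + P))
k = -182197/21 (k = ((1 + 19 + (2 + 19)*(19 - 12))/(2 + 19))*(-1091) = ((1 + 19 + 21*7)/21)*(-1091) = ((1 + 19 + 147)/21)*(-1091) = ((1/21)*167)*(-1091) = (167/21)*(-1091) = -182197/21 ≈ -8676.0)
-k = -1*(-182197/21) = 182197/21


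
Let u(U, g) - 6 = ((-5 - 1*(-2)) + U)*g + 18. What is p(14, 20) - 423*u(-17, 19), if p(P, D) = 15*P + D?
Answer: 150818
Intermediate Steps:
u(U, g) = 24 + g*(-3 + U) (u(U, g) = 6 + (((-5 - 1*(-2)) + U)*g + 18) = 6 + (((-5 + 2) + U)*g + 18) = 6 + ((-3 + U)*g + 18) = 6 + (g*(-3 + U) + 18) = 6 + (18 + g*(-3 + U)) = 24 + g*(-3 + U))
p(P, D) = D + 15*P
p(14, 20) - 423*u(-17, 19) = (20 + 15*14) - 423*(24 - 3*19 - 17*19) = (20 + 210) - 423*(24 - 57 - 323) = 230 - 423*(-356) = 230 + 150588 = 150818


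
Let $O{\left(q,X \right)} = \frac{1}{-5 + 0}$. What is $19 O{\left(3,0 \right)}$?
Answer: $- \frac{19}{5} \approx -3.8$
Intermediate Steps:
$O{\left(q,X \right)} = - \frac{1}{5}$ ($O{\left(q,X \right)} = \frac{1}{-5} = - \frac{1}{5}$)
$19 O{\left(3,0 \right)} = 19 \left(- \frac{1}{5}\right) = - \frac{19}{5}$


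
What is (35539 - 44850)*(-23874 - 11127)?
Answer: 325894311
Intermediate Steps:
(35539 - 44850)*(-23874 - 11127) = -9311*(-35001) = 325894311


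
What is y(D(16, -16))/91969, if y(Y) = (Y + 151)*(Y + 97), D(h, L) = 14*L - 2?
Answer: 9675/91969 ≈ 0.10520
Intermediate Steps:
D(h, L) = -2 + 14*L
y(Y) = (97 + Y)*(151 + Y) (y(Y) = (151 + Y)*(97 + Y) = (97 + Y)*(151 + Y))
y(D(16, -16))/91969 = (14647 + (-2 + 14*(-16))**2 + 248*(-2 + 14*(-16)))/91969 = (14647 + (-2 - 224)**2 + 248*(-2 - 224))*(1/91969) = (14647 + (-226)**2 + 248*(-226))*(1/91969) = (14647 + 51076 - 56048)*(1/91969) = 9675*(1/91969) = 9675/91969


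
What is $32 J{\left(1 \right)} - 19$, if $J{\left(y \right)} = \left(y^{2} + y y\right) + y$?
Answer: $77$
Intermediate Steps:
$J{\left(y \right)} = y + 2 y^{2}$ ($J{\left(y \right)} = \left(y^{2} + y^{2}\right) + y = 2 y^{2} + y = y + 2 y^{2}$)
$32 J{\left(1 \right)} - 19 = 32 \cdot 1 \left(1 + 2 \cdot 1\right) - 19 = 32 \cdot 1 \left(1 + 2\right) - 19 = 32 \cdot 1 \cdot 3 - 19 = 32 \cdot 3 - 19 = 96 - 19 = 77$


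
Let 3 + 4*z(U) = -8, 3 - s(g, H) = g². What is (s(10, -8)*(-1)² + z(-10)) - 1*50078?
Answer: -200711/4 ≈ -50178.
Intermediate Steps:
s(g, H) = 3 - g²
z(U) = -11/4 (z(U) = -¾ + (¼)*(-8) = -¾ - 2 = -11/4)
(s(10, -8)*(-1)² + z(-10)) - 1*50078 = ((3 - 1*10²)*(-1)² - 11/4) - 1*50078 = ((3 - 1*100)*1 - 11/4) - 50078 = ((3 - 100)*1 - 11/4) - 50078 = (-97*1 - 11/4) - 50078 = (-97 - 11/4) - 50078 = -399/4 - 50078 = -200711/4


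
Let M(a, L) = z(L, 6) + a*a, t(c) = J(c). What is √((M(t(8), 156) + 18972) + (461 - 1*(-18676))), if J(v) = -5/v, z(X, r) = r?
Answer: √2439385/8 ≈ 195.23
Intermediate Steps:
t(c) = -5/c
M(a, L) = 6 + a² (M(a, L) = 6 + a*a = 6 + a²)
√((M(t(8), 156) + 18972) + (461 - 1*(-18676))) = √(((6 + (-5/8)²) + 18972) + (461 - 1*(-18676))) = √(((6 + (-5*⅛)²) + 18972) + (461 + 18676)) = √(((6 + (-5/8)²) + 18972) + 19137) = √(((6 + 25/64) + 18972) + 19137) = √((409/64 + 18972) + 19137) = √(1214617/64 + 19137) = √(2439385/64) = √2439385/8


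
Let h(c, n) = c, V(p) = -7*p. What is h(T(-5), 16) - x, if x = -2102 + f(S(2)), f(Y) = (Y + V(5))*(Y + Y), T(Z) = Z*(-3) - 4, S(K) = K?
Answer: 2245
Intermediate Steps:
T(Z) = -4 - 3*Z (T(Z) = -3*Z - 4 = -4 - 3*Z)
f(Y) = 2*Y*(-35 + Y) (f(Y) = (Y - 7*5)*(Y + Y) = (Y - 35)*(2*Y) = (-35 + Y)*(2*Y) = 2*Y*(-35 + Y))
x = -2234 (x = -2102 + 2*2*(-35 + 2) = -2102 + 2*2*(-33) = -2102 - 132 = -2234)
h(T(-5), 16) - x = (-4 - 3*(-5)) - 1*(-2234) = (-4 + 15) + 2234 = 11 + 2234 = 2245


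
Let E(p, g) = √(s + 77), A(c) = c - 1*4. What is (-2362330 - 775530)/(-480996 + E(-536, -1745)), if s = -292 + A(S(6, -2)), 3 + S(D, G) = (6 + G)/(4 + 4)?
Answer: 603719243424/92542860895 + 627572*I*√886/92542860895 ≈ 6.5237 + 0.00020185*I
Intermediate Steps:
S(D, G) = -9/4 + G/8 (S(D, G) = -3 + (6 + G)/(4 + 4) = -3 + (6 + G)/8 = -3 + (6 + G)*(⅛) = -3 + (¾ + G/8) = -9/4 + G/8)
A(c) = -4 + c (A(c) = c - 4 = -4 + c)
s = -597/2 (s = -292 + (-4 + (-9/4 + (⅛)*(-2))) = -292 + (-4 + (-9/4 - ¼)) = -292 + (-4 - 5/2) = -292 - 13/2 = -597/2 ≈ -298.50)
E(p, g) = I*√886/2 (E(p, g) = √(-597/2 + 77) = √(-443/2) = I*√886/2)
(-2362330 - 775530)/(-480996 + E(-536, -1745)) = (-2362330 - 775530)/(-480996 + I*√886/2) = -3137860/(-480996 + I*√886/2)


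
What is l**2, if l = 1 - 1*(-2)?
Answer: 9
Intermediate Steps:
l = 3 (l = 1 + 2 = 3)
l**2 = 3**2 = 9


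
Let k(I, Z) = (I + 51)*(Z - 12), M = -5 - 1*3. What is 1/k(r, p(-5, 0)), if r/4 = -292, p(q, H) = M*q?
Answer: -1/31276 ≈ -3.1973e-5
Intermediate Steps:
M = -8 (M = -5 - 3 = -8)
p(q, H) = -8*q
r = -1168 (r = 4*(-292) = -1168)
k(I, Z) = (-12 + Z)*(51 + I) (k(I, Z) = (51 + I)*(-12 + Z) = (-12 + Z)*(51 + I))
1/k(r, p(-5, 0)) = 1/(-612 - 12*(-1168) + 51*(-8*(-5)) - (-9344)*(-5)) = 1/(-612 + 14016 + 51*40 - 1168*40) = 1/(-612 + 14016 + 2040 - 46720) = 1/(-31276) = -1/31276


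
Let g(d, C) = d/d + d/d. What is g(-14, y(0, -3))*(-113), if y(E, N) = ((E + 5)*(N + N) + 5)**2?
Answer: -226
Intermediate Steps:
y(E, N) = (5 + 2*N*(5 + E))**2 (y(E, N) = ((5 + E)*(2*N) + 5)**2 = (2*N*(5 + E) + 5)**2 = (5 + 2*N*(5 + E))**2)
g(d, C) = 2 (g(d, C) = 1 + 1 = 2)
g(-14, y(0, -3))*(-113) = 2*(-113) = -226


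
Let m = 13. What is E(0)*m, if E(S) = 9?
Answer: 117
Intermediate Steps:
E(0)*m = 9*13 = 117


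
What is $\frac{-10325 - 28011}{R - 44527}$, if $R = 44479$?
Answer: $\frac{2396}{3} \approx 798.67$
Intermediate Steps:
$\frac{-10325 - 28011}{R - 44527} = \frac{-10325 - 28011}{44479 - 44527} = - \frac{38336}{-48} = \left(-38336\right) \left(- \frac{1}{48}\right) = \frac{2396}{3}$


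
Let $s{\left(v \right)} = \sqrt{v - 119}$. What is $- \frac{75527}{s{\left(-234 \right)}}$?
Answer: $\frac{75527 i \sqrt{353}}{353} \approx 4019.9 i$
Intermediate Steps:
$s{\left(v \right)} = \sqrt{-119 + v}$
$- \frac{75527}{s{\left(-234 \right)}} = - \frac{75527}{\sqrt{-119 - 234}} = - \frac{75527}{\sqrt{-353}} = - \frac{75527}{i \sqrt{353}} = - 75527 \left(- \frac{i \sqrt{353}}{353}\right) = \frac{75527 i \sqrt{353}}{353}$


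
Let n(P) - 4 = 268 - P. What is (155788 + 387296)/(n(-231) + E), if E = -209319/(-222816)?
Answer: 3666903168/3402599 ≈ 1077.7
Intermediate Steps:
n(P) = 272 - P (n(P) = 4 + (268 - P) = 272 - P)
E = 6343/6752 (E = -209319*(-1/222816) = 6343/6752 ≈ 0.93943)
(155788 + 387296)/(n(-231) + E) = (155788 + 387296)/((272 - 1*(-231)) + 6343/6752) = 543084/((272 + 231) + 6343/6752) = 543084/(503 + 6343/6752) = 543084/(3402599/6752) = 543084*(6752/3402599) = 3666903168/3402599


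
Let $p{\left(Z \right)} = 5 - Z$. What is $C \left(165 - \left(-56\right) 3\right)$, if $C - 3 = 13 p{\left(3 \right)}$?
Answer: $9657$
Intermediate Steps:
$C = 29$ ($C = 3 + 13 \left(5 - 3\right) = 3 + 13 \cdot 2 = 3 + 26 = 29$)
$C \left(165 - \left(-56\right) 3\right) = 29 \left(165 - \left(-56\right) 3\right) = 29 \left(165 - -168\right) = 29 \left(165 + 168\right) = 29 \cdot 333 = 9657$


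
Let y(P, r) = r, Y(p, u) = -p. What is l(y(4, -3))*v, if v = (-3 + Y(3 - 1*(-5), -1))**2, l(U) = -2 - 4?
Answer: -726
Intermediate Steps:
l(U) = -6
v = 121 (v = (-3 - (3 - 1*(-5)))**2 = (-3 - (3 + 5))**2 = (-3 - 1*8)**2 = (-3 - 8)**2 = (-11)**2 = 121)
l(y(4, -3))*v = -6*121 = -726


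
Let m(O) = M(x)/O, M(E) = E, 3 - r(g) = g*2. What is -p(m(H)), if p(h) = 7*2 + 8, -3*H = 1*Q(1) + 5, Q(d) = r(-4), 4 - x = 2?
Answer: -22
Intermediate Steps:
r(g) = 3 - 2*g (r(g) = 3 - g*2 = 3 - 2*g)
x = 2 (x = 4 - 1*2 = 4 - 2 = 2)
Q(d) = 11 (Q(d) = 3 - 2*(-4) = 3 + 8 = 11)
H = -16/3 (H = -(1*11 + 5)/3 = -(11 + 5)/3 = -1/3*16 = -16/3 ≈ -5.3333)
m(O) = 2/O
p(h) = 22 (p(h) = 14 + 8 = 22)
-p(m(H)) = -1*22 = -22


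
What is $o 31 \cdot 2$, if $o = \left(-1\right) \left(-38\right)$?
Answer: $2356$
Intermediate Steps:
$o = 38$
$o 31 \cdot 2 = 38 \cdot 31 \cdot 2 = 1178 \cdot 2 = 2356$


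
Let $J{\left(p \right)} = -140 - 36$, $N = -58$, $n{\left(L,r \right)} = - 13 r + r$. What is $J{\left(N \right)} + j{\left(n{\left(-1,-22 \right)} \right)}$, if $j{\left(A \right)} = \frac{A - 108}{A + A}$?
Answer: $- \frac{7731}{44} \approx -175.7$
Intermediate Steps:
$n{\left(L,r \right)} = - 12 r$
$j{\left(A \right)} = \frac{-108 + A}{2 A}$
$J{\left(p \right)} = -176$
$J{\left(N \right)} + j{\left(n{\left(-1,-22 \right)} \right)} = -176 + \frac{-108 - -264}{2 \left(\left(-12\right) \left(-22\right)\right)} = -176 + \frac{-108 + 264}{2 \cdot 264} = -176 + \frac{1}{2} \cdot \frac{1}{264} \cdot 156 = -176 + \frac{13}{44} = - \frac{7731}{44}$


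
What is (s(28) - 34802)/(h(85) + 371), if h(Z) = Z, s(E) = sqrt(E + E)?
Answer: -17401/228 + sqrt(14)/228 ≈ -76.304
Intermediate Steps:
s(E) = sqrt(2)*sqrt(E) (s(E) = sqrt(2*E) = sqrt(2)*sqrt(E))
(s(28) - 34802)/(h(85) + 371) = (sqrt(2)*sqrt(28) - 34802)/(85 + 371) = (sqrt(2)*(2*sqrt(7)) - 34802)/456 = (2*sqrt(14) - 34802)*(1/456) = (-34802 + 2*sqrt(14))*(1/456) = -17401/228 + sqrt(14)/228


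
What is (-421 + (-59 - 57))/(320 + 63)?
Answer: -537/383 ≈ -1.4021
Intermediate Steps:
(-421 + (-59 - 57))/(320 + 63) = (-421 - 116)/383 = -537*1/383 = -537/383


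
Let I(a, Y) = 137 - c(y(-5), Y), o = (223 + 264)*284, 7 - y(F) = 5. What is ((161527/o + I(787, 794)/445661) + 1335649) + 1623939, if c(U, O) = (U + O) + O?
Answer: 182424582231388567/61638481588 ≈ 2.9596e+6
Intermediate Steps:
y(F) = 2 (y(F) = 7 - 1*5 = 7 - 5 = 2)
c(U, O) = U + 2*O (c(U, O) = (O + U) + O = U + 2*O)
o = 138308 (o = 487*284 = 138308)
I(a, Y) = 135 - 2*Y (I(a, Y) = 137 - (2 + 2*Y) = 137 + (-2 - 2*Y) = 135 - 2*Y)
((161527/o + I(787, 794)/445661) + 1335649) + 1623939 = ((161527/138308 + (135 - 2*794)/445661) + 1335649) + 1623939 = ((161527*(1/138308) + (135 - 1588)*(1/445661)) + 1335649) + 1623939 = ((161527/138308 - 1453*1/445661) + 1335649) + 1623939 = ((161527/138308 - 1453/445661) + 1335649) + 1623939 = (71785322823/61638481588 + 1335649) + 1623939 = 82327448079853435/61638481588 + 1623939 = 182424582231388567/61638481588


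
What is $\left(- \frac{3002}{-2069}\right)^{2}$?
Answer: $\frac{9012004}{4280761} \approx 2.1052$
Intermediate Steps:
$\left(- \frac{3002}{-2069}\right)^{2} = \left(\left(-3002\right) \left(- \frac{1}{2069}\right)\right)^{2} = \left(\frac{3002}{2069}\right)^{2} = \frac{9012004}{4280761}$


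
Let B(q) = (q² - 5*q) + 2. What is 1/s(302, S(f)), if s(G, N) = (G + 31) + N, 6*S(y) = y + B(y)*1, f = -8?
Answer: 3/1048 ≈ 0.0028626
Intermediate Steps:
B(q) = 2 + q² - 5*q
S(y) = ⅓ - 2*y/3 + y²/6 (S(y) = (y + (2 + y² - 5*y)*1)/6 = (y + (2 + y² - 5*y))/6 = (2 + y² - 4*y)/6 = ⅓ - 2*y/3 + y²/6)
s(G, N) = 31 + G + N (s(G, N) = (31 + G) + N = 31 + G + N)
1/s(302, S(f)) = 1/(31 + 302 + (⅓ - ⅔*(-8) + (⅙)*(-8)²)) = 1/(31 + 302 + (⅓ + 16/3 + (⅙)*64)) = 1/(31 + 302 + (⅓ + 16/3 + 32/3)) = 1/(31 + 302 + 49/3) = 1/(1048/3) = 3/1048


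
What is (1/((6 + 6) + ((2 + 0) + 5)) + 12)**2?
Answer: 52441/361 ≈ 145.27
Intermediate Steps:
(1/((6 + 6) + ((2 + 0) + 5)) + 12)**2 = (1/(12 + (2 + 5)) + 12)**2 = (1/(12 + 7) + 12)**2 = (1/19 + 12)**2 = (229/19)**2 = 52441/361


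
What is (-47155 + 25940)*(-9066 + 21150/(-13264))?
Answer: 1275791328705/6632 ≈ 1.9237e+8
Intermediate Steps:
(-47155 + 25940)*(-9066 + 21150/(-13264)) = -21215*(-9066 + 21150*(-1/13264)) = -21215*(-9066 - 10575/6632) = -21215*(-60136287/6632) = 1275791328705/6632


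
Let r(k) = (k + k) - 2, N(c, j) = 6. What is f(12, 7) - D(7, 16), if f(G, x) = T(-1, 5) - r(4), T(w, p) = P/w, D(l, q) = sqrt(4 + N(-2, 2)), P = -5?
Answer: -1 - sqrt(10) ≈ -4.1623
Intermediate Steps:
D(l, q) = sqrt(10) (D(l, q) = sqrt(4 + 6) = sqrt(10))
T(w, p) = -5/w
r(k) = -2 + 2*k (r(k) = 2*k - 2 = -2 + 2*k)
f(G, x) = -1 (f(G, x) = -5/(-1) - (-2 + 2*4) = -5*(-1) - (-2 + 8) = 5 - 1*6 = 5 - 6 = -1)
f(12, 7) - D(7, 16) = -1 - sqrt(10)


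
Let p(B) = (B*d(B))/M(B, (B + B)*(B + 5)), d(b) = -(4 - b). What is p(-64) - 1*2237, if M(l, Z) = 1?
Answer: 2115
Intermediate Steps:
d(b) = -4 + b
p(B) = B*(-4 + B) (p(B) = (B*(-4 + B))/1 = (B*(-4 + B))*1 = B*(-4 + B))
p(-64) - 1*2237 = -64*(-4 - 64) - 1*2237 = -64*(-68) - 2237 = 4352 - 2237 = 2115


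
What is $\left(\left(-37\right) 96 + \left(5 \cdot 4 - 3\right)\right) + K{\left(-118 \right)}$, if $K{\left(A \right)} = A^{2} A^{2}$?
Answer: $193874241$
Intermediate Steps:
$K{\left(A \right)} = A^{4}$
$\left(\left(-37\right) 96 + \left(5 \cdot 4 - 3\right)\right) + K{\left(-118 \right)} = \left(\left(-37\right) 96 + \left(5 \cdot 4 - 3\right)\right) + \left(-118\right)^{4} = \left(-3552 + \left(20 - 3\right)\right) + 193877776 = \left(-3552 + 17\right) + 193877776 = -3535 + 193877776 = 193874241$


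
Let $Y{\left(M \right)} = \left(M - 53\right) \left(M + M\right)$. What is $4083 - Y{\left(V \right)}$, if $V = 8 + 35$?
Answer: $4943$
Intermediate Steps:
$V = 43$
$Y{\left(M \right)} = 2 M \left(-53 + M\right)$ ($Y{\left(M \right)} = \left(-53 + M\right) 2 M = 2 M \left(-53 + M\right)$)
$4083 - Y{\left(V \right)} = 4083 - 2 \cdot 43 \left(-53 + 43\right) = 4083 - 2 \cdot 43 \left(-10\right) = 4083 - -860 = 4083 + 860 = 4943$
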